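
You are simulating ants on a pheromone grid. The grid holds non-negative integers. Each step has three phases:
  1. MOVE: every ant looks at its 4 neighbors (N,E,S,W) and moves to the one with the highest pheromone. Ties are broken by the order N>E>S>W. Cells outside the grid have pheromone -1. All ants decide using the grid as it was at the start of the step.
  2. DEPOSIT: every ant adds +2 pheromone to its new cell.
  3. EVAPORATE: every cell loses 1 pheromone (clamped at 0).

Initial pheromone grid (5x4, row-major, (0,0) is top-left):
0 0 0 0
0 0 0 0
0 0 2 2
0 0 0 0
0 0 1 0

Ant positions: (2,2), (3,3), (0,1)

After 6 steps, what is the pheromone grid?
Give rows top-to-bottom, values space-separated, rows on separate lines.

After step 1: ants at (2,3),(2,3),(0,2)
  0 0 1 0
  0 0 0 0
  0 0 1 5
  0 0 0 0
  0 0 0 0
After step 2: ants at (2,2),(2,2),(0,3)
  0 0 0 1
  0 0 0 0
  0 0 4 4
  0 0 0 0
  0 0 0 0
After step 3: ants at (2,3),(2,3),(1,3)
  0 0 0 0
  0 0 0 1
  0 0 3 7
  0 0 0 0
  0 0 0 0
After step 4: ants at (2,2),(2,2),(2,3)
  0 0 0 0
  0 0 0 0
  0 0 6 8
  0 0 0 0
  0 0 0 0
After step 5: ants at (2,3),(2,3),(2,2)
  0 0 0 0
  0 0 0 0
  0 0 7 11
  0 0 0 0
  0 0 0 0
After step 6: ants at (2,2),(2,2),(2,3)
  0 0 0 0
  0 0 0 0
  0 0 10 12
  0 0 0 0
  0 0 0 0

0 0 0 0
0 0 0 0
0 0 10 12
0 0 0 0
0 0 0 0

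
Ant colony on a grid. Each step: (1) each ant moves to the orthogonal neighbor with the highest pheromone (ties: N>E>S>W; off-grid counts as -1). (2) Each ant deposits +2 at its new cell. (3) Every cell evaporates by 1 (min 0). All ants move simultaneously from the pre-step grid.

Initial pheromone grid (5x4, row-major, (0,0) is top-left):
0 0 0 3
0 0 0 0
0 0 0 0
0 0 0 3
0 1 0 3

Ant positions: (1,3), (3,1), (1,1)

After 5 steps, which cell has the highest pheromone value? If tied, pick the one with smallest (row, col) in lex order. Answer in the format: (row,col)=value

Answer: (0,3)=8

Derivation:
Step 1: ant0:(1,3)->N->(0,3) | ant1:(3,1)->S->(4,1) | ant2:(1,1)->N->(0,1)
  grid max=4 at (0,3)
Step 2: ant0:(0,3)->S->(1,3) | ant1:(4,1)->N->(3,1) | ant2:(0,1)->E->(0,2)
  grid max=3 at (0,3)
Step 3: ant0:(1,3)->N->(0,3) | ant1:(3,1)->S->(4,1) | ant2:(0,2)->E->(0,3)
  grid max=6 at (0,3)
Step 4: ant0:(0,3)->S->(1,3) | ant1:(4,1)->N->(3,1) | ant2:(0,3)->S->(1,3)
  grid max=5 at (0,3)
Step 5: ant0:(1,3)->N->(0,3) | ant1:(3,1)->S->(4,1) | ant2:(1,3)->N->(0,3)
  grid max=8 at (0,3)
Final grid:
  0 0 0 8
  0 0 0 2
  0 0 0 0
  0 0 0 0
  0 2 0 0
Max pheromone 8 at (0,3)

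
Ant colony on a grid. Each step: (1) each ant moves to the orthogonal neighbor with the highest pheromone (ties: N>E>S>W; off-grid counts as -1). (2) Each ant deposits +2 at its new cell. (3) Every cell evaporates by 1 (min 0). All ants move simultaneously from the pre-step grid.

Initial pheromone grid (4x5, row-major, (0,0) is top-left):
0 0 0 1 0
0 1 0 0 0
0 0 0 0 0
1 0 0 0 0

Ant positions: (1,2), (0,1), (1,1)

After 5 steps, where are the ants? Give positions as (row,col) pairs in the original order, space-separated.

Step 1: ant0:(1,2)->W->(1,1) | ant1:(0,1)->S->(1,1) | ant2:(1,1)->N->(0,1)
  grid max=4 at (1,1)
Step 2: ant0:(1,1)->N->(0,1) | ant1:(1,1)->N->(0,1) | ant2:(0,1)->S->(1,1)
  grid max=5 at (1,1)
Step 3: ant0:(0,1)->S->(1,1) | ant1:(0,1)->S->(1,1) | ant2:(1,1)->N->(0,1)
  grid max=8 at (1,1)
Step 4: ant0:(1,1)->N->(0,1) | ant1:(1,1)->N->(0,1) | ant2:(0,1)->S->(1,1)
  grid max=9 at (1,1)
Step 5: ant0:(0,1)->S->(1,1) | ant1:(0,1)->S->(1,1) | ant2:(1,1)->N->(0,1)
  grid max=12 at (1,1)

(1,1) (1,1) (0,1)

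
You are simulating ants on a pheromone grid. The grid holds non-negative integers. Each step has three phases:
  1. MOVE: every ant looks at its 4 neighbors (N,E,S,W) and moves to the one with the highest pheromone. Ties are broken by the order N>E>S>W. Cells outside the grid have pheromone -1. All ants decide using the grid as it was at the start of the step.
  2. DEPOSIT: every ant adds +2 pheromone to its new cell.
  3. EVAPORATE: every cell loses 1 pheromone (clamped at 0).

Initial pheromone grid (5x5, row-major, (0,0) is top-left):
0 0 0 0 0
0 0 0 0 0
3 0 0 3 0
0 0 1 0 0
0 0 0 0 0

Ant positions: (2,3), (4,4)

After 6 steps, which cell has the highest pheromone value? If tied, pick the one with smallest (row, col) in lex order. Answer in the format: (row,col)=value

Answer: (2,3)=7

Derivation:
Step 1: ant0:(2,3)->N->(1,3) | ant1:(4,4)->N->(3,4)
  grid max=2 at (2,0)
Step 2: ant0:(1,3)->S->(2,3) | ant1:(3,4)->N->(2,4)
  grid max=3 at (2,3)
Step 3: ant0:(2,3)->E->(2,4) | ant1:(2,4)->W->(2,3)
  grid max=4 at (2,3)
Step 4: ant0:(2,4)->W->(2,3) | ant1:(2,3)->E->(2,4)
  grid max=5 at (2,3)
Step 5: ant0:(2,3)->E->(2,4) | ant1:(2,4)->W->(2,3)
  grid max=6 at (2,3)
Step 6: ant0:(2,4)->W->(2,3) | ant1:(2,3)->E->(2,4)
  grid max=7 at (2,3)
Final grid:
  0 0 0 0 0
  0 0 0 0 0
  0 0 0 7 5
  0 0 0 0 0
  0 0 0 0 0
Max pheromone 7 at (2,3)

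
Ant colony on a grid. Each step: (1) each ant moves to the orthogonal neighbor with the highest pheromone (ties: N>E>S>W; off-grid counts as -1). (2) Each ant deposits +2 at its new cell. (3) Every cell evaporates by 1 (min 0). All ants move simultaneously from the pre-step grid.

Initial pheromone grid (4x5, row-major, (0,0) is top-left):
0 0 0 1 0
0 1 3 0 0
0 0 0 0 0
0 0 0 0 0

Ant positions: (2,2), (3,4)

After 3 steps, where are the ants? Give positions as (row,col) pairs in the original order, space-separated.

Step 1: ant0:(2,2)->N->(1,2) | ant1:(3,4)->N->(2,4)
  grid max=4 at (1,2)
Step 2: ant0:(1,2)->N->(0,2) | ant1:(2,4)->N->(1,4)
  grid max=3 at (1,2)
Step 3: ant0:(0,2)->S->(1,2) | ant1:(1,4)->N->(0,4)
  grid max=4 at (1,2)

(1,2) (0,4)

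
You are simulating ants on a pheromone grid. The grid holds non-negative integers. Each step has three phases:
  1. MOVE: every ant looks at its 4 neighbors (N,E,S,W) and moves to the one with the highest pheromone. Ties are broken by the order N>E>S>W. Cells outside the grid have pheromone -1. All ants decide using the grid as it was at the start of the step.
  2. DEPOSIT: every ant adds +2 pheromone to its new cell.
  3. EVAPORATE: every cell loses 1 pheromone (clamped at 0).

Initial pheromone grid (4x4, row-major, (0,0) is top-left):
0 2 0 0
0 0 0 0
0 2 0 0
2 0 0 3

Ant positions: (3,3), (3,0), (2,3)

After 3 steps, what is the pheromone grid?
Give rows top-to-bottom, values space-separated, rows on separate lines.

After step 1: ants at (2,3),(2,0),(3,3)
  0 1 0 0
  0 0 0 0
  1 1 0 1
  1 0 0 4
After step 2: ants at (3,3),(2,1),(2,3)
  0 0 0 0
  0 0 0 0
  0 2 0 2
  0 0 0 5
After step 3: ants at (2,3),(1,1),(3,3)
  0 0 0 0
  0 1 0 0
  0 1 0 3
  0 0 0 6

0 0 0 0
0 1 0 0
0 1 0 3
0 0 0 6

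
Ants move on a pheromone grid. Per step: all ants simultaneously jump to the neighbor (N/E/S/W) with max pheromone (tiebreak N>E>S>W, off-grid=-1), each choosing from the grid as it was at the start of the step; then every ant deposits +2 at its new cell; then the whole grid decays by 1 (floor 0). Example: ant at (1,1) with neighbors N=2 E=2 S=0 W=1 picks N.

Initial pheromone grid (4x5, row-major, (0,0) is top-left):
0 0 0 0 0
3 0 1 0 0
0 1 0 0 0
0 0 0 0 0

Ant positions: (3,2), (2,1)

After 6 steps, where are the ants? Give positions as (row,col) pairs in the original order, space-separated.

Step 1: ant0:(3,2)->N->(2,2) | ant1:(2,1)->N->(1,1)
  grid max=2 at (1,0)
Step 2: ant0:(2,2)->N->(1,2) | ant1:(1,1)->W->(1,0)
  grid max=3 at (1,0)
Step 3: ant0:(1,2)->N->(0,2) | ant1:(1,0)->N->(0,0)
  grid max=2 at (1,0)
Step 4: ant0:(0,2)->E->(0,3) | ant1:(0,0)->S->(1,0)
  grid max=3 at (1,0)
Step 5: ant0:(0,3)->E->(0,4) | ant1:(1,0)->N->(0,0)
  grid max=2 at (1,0)
Step 6: ant0:(0,4)->S->(1,4) | ant1:(0,0)->S->(1,0)
  grid max=3 at (1,0)

(1,4) (1,0)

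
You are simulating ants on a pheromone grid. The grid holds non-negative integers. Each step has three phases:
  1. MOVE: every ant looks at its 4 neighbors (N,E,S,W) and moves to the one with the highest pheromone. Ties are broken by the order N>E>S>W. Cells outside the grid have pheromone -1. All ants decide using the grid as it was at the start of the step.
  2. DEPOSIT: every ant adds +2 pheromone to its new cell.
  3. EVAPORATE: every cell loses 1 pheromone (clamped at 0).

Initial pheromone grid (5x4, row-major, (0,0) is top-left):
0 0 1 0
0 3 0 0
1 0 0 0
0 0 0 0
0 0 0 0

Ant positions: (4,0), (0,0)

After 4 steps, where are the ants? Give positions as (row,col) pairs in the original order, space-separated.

Step 1: ant0:(4,0)->N->(3,0) | ant1:(0,0)->E->(0,1)
  grid max=2 at (1,1)
Step 2: ant0:(3,0)->N->(2,0) | ant1:(0,1)->S->(1,1)
  grid max=3 at (1,1)
Step 3: ant0:(2,0)->N->(1,0) | ant1:(1,1)->N->(0,1)
  grid max=2 at (1,1)
Step 4: ant0:(1,0)->E->(1,1) | ant1:(0,1)->S->(1,1)
  grid max=5 at (1,1)

(1,1) (1,1)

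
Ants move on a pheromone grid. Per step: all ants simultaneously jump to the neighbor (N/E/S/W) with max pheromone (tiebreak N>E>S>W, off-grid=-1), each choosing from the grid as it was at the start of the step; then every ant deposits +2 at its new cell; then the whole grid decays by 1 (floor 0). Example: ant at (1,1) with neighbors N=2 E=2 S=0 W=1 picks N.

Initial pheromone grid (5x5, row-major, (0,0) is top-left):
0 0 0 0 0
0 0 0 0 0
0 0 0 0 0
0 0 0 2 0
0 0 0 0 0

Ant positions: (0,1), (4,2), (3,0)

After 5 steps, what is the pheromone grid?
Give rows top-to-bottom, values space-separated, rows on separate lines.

After step 1: ants at (0,2),(3,2),(2,0)
  0 0 1 0 0
  0 0 0 0 0
  1 0 0 0 0
  0 0 1 1 0
  0 0 0 0 0
After step 2: ants at (0,3),(3,3),(1,0)
  0 0 0 1 0
  1 0 0 0 0
  0 0 0 0 0
  0 0 0 2 0
  0 0 0 0 0
After step 3: ants at (0,4),(2,3),(0,0)
  1 0 0 0 1
  0 0 0 0 0
  0 0 0 1 0
  0 0 0 1 0
  0 0 0 0 0
After step 4: ants at (1,4),(3,3),(0,1)
  0 1 0 0 0
  0 0 0 0 1
  0 0 0 0 0
  0 0 0 2 0
  0 0 0 0 0
After step 5: ants at (0,4),(2,3),(0,2)
  0 0 1 0 1
  0 0 0 0 0
  0 0 0 1 0
  0 0 0 1 0
  0 0 0 0 0

0 0 1 0 1
0 0 0 0 0
0 0 0 1 0
0 0 0 1 0
0 0 0 0 0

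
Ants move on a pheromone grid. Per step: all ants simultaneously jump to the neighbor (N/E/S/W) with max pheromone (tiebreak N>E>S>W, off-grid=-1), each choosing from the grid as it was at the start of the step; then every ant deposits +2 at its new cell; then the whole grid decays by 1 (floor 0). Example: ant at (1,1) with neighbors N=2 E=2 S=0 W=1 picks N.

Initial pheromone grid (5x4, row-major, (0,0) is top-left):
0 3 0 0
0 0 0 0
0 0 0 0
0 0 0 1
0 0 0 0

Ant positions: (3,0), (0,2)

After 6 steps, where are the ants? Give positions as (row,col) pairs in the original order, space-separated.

Step 1: ant0:(3,0)->N->(2,0) | ant1:(0,2)->W->(0,1)
  grid max=4 at (0,1)
Step 2: ant0:(2,0)->N->(1,0) | ant1:(0,1)->E->(0,2)
  grid max=3 at (0,1)
Step 3: ant0:(1,0)->N->(0,0) | ant1:(0,2)->W->(0,1)
  grid max=4 at (0,1)
Step 4: ant0:(0,0)->E->(0,1) | ant1:(0,1)->W->(0,0)
  grid max=5 at (0,1)
Step 5: ant0:(0,1)->W->(0,0) | ant1:(0,0)->E->(0,1)
  grid max=6 at (0,1)
Step 6: ant0:(0,0)->E->(0,1) | ant1:(0,1)->W->(0,0)
  grid max=7 at (0,1)

(0,1) (0,0)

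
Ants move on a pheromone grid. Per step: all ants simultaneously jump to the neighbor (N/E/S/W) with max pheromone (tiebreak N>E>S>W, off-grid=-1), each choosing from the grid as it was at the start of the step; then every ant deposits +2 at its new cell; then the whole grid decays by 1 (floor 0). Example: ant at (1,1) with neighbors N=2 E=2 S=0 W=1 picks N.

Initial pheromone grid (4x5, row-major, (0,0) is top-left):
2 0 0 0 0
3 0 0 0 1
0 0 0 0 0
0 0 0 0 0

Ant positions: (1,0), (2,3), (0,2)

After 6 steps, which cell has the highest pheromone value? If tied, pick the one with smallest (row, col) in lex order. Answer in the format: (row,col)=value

Step 1: ant0:(1,0)->N->(0,0) | ant1:(2,3)->N->(1,3) | ant2:(0,2)->E->(0,3)
  grid max=3 at (0,0)
Step 2: ant0:(0,0)->S->(1,0) | ant1:(1,3)->N->(0,3) | ant2:(0,3)->S->(1,3)
  grid max=3 at (1,0)
Step 3: ant0:(1,0)->N->(0,0) | ant1:(0,3)->S->(1,3) | ant2:(1,3)->N->(0,3)
  grid max=3 at (0,0)
Step 4: ant0:(0,0)->S->(1,0) | ant1:(1,3)->N->(0,3) | ant2:(0,3)->S->(1,3)
  grid max=4 at (0,3)
Step 5: ant0:(1,0)->N->(0,0) | ant1:(0,3)->S->(1,3) | ant2:(1,3)->N->(0,3)
  grid max=5 at (0,3)
Step 6: ant0:(0,0)->S->(1,0) | ant1:(1,3)->N->(0,3) | ant2:(0,3)->S->(1,3)
  grid max=6 at (0,3)
Final grid:
  2 0 0 6 0
  3 0 0 6 0
  0 0 0 0 0
  0 0 0 0 0
Max pheromone 6 at (0,3)

Answer: (0,3)=6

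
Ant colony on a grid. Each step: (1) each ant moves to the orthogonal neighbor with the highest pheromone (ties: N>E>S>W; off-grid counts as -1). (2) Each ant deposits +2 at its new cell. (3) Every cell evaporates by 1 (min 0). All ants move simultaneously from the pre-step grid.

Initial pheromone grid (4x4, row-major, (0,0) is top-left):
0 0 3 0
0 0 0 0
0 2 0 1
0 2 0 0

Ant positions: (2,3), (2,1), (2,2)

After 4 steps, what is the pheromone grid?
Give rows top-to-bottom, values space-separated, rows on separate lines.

After step 1: ants at (1,3),(3,1),(2,1)
  0 0 2 0
  0 0 0 1
  0 3 0 0
  0 3 0 0
After step 2: ants at (0,3),(2,1),(3,1)
  0 0 1 1
  0 0 0 0
  0 4 0 0
  0 4 0 0
After step 3: ants at (0,2),(3,1),(2,1)
  0 0 2 0
  0 0 0 0
  0 5 0 0
  0 5 0 0
After step 4: ants at (0,3),(2,1),(3,1)
  0 0 1 1
  0 0 0 0
  0 6 0 0
  0 6 0 0

0 0 1 1
0 0 0 0
0 6 0 0
0 6 0 0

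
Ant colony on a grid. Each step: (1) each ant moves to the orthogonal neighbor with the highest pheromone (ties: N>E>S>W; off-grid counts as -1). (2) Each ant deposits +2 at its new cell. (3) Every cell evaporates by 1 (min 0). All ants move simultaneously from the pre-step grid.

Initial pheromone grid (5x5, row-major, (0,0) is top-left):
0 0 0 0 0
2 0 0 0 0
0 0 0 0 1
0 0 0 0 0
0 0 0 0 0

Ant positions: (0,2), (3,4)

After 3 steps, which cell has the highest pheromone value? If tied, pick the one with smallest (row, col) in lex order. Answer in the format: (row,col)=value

Answer: (0,4)=2

Derivation:
Step 1: ant0:(0,2)->E->(0,3) | ant1:(3,4)->N->(2,4)
  grid max=2 at (2,4)
Step 2: ant0:(0,3)->E->(0,4) | ant1:(2,4)->N->(1,4)
  grid max=1 at (0,4)
Step 3: ant0:(0,4)->S->(1,4) | ant1:(1,4)->N->(0,4)
  grid max=2 at (0,4)
Final grid:
  0 0 0 0 2
  0 0 0 0 2
  0 0 0 0 0
  0 0 0 0 0
  0 0 0 0 0
Max pheromone 2 at (0,4)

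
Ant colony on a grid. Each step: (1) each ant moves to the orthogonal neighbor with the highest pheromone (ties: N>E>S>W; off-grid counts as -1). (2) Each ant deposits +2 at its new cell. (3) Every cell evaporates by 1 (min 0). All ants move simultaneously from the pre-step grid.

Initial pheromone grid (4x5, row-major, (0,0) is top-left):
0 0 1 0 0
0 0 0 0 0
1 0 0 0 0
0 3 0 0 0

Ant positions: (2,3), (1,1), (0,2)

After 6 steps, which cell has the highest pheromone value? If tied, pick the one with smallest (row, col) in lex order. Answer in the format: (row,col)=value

Answer: (0,3)=10

Derivation:
Step 1: ant0:(2,3)->N->(1,3) | ant1:(1,1)->N->(0,1) | ant2:(0,2)->E->(0,3)
  grid max=2 at (3,1)
Step 2: ant0:(1,3)->N->(0,3) | ant1:(0,1)->E->(0,2) | ant2:(0,3)->S->(1,3)
  grid max=2 at (0,3)
Step 3: ant0:(0,3)->S->(1,3) | ant1:(0,2)->E->(0,3) | ant2:(1,3)->N->(0,3)
  grid max=5 at (0,3)
Step 4: ant0:(1,3)->N->(0,3) | ant1:(0,3)->S->(1,3) | ant2:(0,3)->S->(1,3)
  grid max=6 at (0,3)
Step 5: ant0:(0,3)->S->(1,3) | ant1:(1,3)->N->(0,3) | ant2:(1,3)->N->(0,3)
  grid max=9 at (0,3)
Step 6: ant0:(1,3)->N->(0,3) | ant1:(0,3)->S->(1,3) | ant2:(0,3)->S->(1,3)
  grid max=10 at (0,3)
Final grid:
  0 0 0 10 0
  0 0 0 10 0
  0 0 0 0 0
  0 0 0 0 0
Max pheromone 10 at (0,3)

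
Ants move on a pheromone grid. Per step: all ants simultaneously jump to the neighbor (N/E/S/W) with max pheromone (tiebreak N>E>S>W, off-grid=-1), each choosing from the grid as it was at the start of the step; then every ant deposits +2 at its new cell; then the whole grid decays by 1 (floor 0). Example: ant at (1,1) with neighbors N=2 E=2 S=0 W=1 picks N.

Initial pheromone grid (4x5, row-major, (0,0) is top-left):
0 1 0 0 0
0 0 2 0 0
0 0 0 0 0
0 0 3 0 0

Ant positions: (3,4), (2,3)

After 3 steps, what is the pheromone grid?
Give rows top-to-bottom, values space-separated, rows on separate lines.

After step 1: ants at (2,4),(1,3)
  0 0 0 0 0
  0 0 1 1 0
  0 0 0 0 1
  0 0 2 0 0
After step 2: ants at (1,4),(1,2)
  0 0 0 0 0
  0 0 2 0 1
  0 0 0 0 0
  0 0 1 0 0
After step 3: ants at (0,4),(0,2)
  0 0 1 0 1
  0 0 1 0 0
  0 0 0 0 0
  0 0 0 0 0

0 0 1 0 1
0 0 1 0 0
0 0 0 0 0
0 0 0 0 0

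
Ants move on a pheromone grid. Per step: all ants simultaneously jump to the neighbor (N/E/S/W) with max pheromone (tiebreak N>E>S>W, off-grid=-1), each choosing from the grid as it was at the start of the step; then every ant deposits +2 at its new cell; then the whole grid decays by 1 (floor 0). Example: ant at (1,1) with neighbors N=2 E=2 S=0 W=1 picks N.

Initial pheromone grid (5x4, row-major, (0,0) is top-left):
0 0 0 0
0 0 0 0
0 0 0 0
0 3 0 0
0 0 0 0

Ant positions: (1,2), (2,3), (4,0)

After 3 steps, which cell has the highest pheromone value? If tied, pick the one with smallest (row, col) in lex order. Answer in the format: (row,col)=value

Step 1: ant0:(1,2)->N->(0,2) | ant1:(2,3)->N->(1,3) | ant2:(4,0)->N->(3,0)
  grid max=2 at (3,1)
Step 2: ant0:(0,2)->E->(0,3) | ant1:(1,3)->N->(0,3) | ant2:(3,0)->E->(3,1)
  grid max=3 at (0,3)
Step 3: ant0:(0,3)->S->(1,3) | ant1:(0,3)->S->(1,3) | ant2:(3,1)->N->(2,1)
  grid max=3 at (1,3)
Final grid:
  0 0 0 2
  0 0 0 3
  0 1 0 0
  0 2 0 0
  0 0 0 0
Max pheromone 3 at (1,3)

Answer: (1,3)=3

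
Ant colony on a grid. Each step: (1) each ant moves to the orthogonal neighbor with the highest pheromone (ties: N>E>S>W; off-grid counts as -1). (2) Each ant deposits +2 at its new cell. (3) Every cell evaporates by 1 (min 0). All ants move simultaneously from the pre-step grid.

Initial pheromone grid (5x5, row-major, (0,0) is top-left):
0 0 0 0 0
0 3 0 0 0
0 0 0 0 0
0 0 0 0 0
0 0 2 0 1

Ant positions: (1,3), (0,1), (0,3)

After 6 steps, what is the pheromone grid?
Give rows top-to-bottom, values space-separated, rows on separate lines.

After step 1: ants at (0,3),(1,1),(0,4)
  0 0 0 1 1
  0 4 0 0 0
  0 0 0 0 0
  0 0 0 0 0
  0 0 1 0 0
After step 2: ants at (0,4),(0,1),(0,3)
  0 1 0 2 2
  0 3 0 0 0
  0 0 0 0 0
  0 0 0 0 0
  0 0 0 0 0
After step 3: ants at (0,3),(1,1),(0,4)
  0 0 0 3 3
  0 4 0 0 0
  0 0 0 0 0
  0 0 0 0 0
  0 0 0 0 0
After step 4: ants at (0,4),(0,1),(0,3)
  0 1 0 4 4
  0 3 0 0 0
  0 0 0 0 0
  0 0 0 0 0
  0 0 0 0 0
After step 5: ants at (0,3),(1,1),(0,4)
  0 0 0 5 5
  0 4 0 0 0
  0 0 0 0 0
  0 0 0 0 0
  0 0 0 0 0
After step 6: ants at (0,4),(0,1),(0,3)
  0 1 0 6 6
  0 3 0 0 0
  0 0 0 0 0
  0 0 0 0 0
  0 0 0 0 0

0 1 0 6 6
0 3 0 0 0
0 0 0 0 0
0 0 0 0 0
0 0 0 0 0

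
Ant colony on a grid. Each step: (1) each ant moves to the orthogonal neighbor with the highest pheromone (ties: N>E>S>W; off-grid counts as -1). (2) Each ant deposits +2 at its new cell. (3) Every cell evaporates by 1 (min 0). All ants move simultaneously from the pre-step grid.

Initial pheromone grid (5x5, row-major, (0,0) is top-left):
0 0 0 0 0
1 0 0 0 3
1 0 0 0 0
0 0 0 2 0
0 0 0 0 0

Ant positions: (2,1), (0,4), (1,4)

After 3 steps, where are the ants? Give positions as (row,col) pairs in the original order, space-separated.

Step 1: ant0:(2,1)->W->(2,0) | ant1:(0,4)->S->(1,4) | ant2:(1,4)->N->(0,4)
  grid max=4 at (1,4)
Step 2: ant0:(2,0)->N->(1,0) | ant1:(1,4)->N->(0,4) | ant2:(0,4)->S->(1,4)
  grid max=5 at (1,4)
Step 3: ant0:(1,0)->S->(2,0) | ant1:(0,4)->S->(1,4) | ant2:(1,4)->N->(0,4)
  grid max=6 at (1,4)

(2,0) (1,4) (0,4)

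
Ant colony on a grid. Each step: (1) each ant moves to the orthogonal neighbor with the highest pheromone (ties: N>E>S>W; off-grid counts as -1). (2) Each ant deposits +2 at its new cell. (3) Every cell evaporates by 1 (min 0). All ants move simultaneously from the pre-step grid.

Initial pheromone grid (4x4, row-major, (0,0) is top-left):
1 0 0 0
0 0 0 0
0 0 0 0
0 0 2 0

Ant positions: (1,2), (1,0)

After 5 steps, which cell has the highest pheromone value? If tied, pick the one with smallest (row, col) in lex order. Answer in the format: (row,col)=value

Step 1: ant0:(1,2)->N->(0,2) | ant1:(1,0)->N->(0,0)
  grid max=2 at (0,0)
Step 2: ant0:(0,2)->E->(0,3) | ant1:(0,0)->E->(0,1)
  grid max=1 at (0,0)
Step 3: ant0:(0,3)->S->(1,3) | ant1:(0,1)->W->(0,0)
  grid max=2 at (0,0)
Step 4: ant0:(1,3)->N->(0,3) | ant1:(0,0)->E->(0,1)
  grid max=1 at (0,0)
Step 5: ant0:(0,3)->S->(1,3) | ant1:(0,1)->W->(0,0)
  grid max=2 at (0,0)
Final grid:
  2 0 0 0
  0 0 0 1
  0 0 0 0
  0 0 0 0
Max pheromone 2 at (0,0)

Answer: (0,0)=2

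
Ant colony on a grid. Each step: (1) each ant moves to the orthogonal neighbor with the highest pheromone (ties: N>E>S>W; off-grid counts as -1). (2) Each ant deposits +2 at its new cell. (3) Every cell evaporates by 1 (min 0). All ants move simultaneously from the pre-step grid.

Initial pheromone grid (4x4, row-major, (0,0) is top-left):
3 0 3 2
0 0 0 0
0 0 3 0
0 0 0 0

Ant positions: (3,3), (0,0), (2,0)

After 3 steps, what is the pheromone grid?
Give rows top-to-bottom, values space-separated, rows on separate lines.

After step 1: ants at (2,3),(0,1),(1,0)
  2 1 2 1
  1 0 0 0
  0 0 2 1
  0 0 0 0
After step 2: ants at (2,2),(0,2),(0,0)
  3 0 3 0
  0 0 0 0
  0 0 3 0
  0 0 0 0
After step 3: ants at (1,2),(0,3),(0,1)
  2 1 2 1
  0 0 1 0
  0 0 2 0
  0 0 0 0

2 1 2 1
0 0 1 0
0 0 2 0
0 0 0 0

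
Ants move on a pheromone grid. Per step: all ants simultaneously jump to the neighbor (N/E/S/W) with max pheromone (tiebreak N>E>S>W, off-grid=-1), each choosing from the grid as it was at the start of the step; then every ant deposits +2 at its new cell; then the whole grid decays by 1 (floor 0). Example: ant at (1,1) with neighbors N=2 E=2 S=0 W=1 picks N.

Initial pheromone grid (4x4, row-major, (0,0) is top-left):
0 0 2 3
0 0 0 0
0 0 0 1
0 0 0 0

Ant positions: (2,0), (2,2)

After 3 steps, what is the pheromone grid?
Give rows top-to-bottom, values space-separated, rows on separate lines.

After step 1: ants at (1,0),(2,3)
  0 0 1 2
  1 0 0 0
  0 0 0 2
  0 0 0 0
After step 2: ants at (0,0),(1,3)
  1 0 0 1
  0 0 0 1
  0 0 0 1
  0 0 0 0
After step 3: ants at (0,1),(0,3)
  0 1 0 2
  0 0 0 0
  0 0 0 0
  0 0 0 0

0 1 0 2
0 0 0 0
0 0 0 0
0 0 0 0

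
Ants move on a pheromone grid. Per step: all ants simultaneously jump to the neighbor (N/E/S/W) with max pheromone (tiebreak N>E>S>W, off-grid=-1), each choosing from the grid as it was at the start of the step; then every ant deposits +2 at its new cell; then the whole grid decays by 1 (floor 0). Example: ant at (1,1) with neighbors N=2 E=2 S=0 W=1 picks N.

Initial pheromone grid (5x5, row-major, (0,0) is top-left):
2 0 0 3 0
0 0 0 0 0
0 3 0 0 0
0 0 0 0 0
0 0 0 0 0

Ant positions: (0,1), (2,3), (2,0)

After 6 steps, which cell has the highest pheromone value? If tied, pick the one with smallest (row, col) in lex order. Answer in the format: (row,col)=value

Step 1: ant0:(0,1)->W->(0,0) | ant1:(2,3)->N->(1,3) | ant2:(2,0)->E->(2,1)
  grid max=4 at (2,1)
Step 2: ant0:(0,0)->E->(0,1) | ant1:(1,3)->N->(0,3) | ant2:(2,1)->N->(1,1)
  grid max=3 at (0,3)
Step 3: ant0:(0,1)->W->(0,0) | ant1:(0,3)->E->(0,4) | ant2:(1,1)->S->(2,1)
  grid max=4 at (2,1)
Step 4: ant0:(0,0)->E->(0,1) | ant1:(0,4)->W->(0,3) | ant2:(2,1)->N->(1,1)
  grid max=3 at (0,3)
Step 5: ant0:(0,1)->W->(0,0) | ant1:(0,3)->E->(0,4) | ant2:(1,1)->S->(2,1)
  grid max=4 at (2,1)
Step 6: ant0:(0,0)->E->(0,1) | ant1:(0,4)->W->(0,3) | ant2:(2,1)->N->(1,1)
  grid max=3 at (0,3)
Final grid:
  2 1 0 3 0
  0 1 0 0 0
  0 3 0 0 0
  0 0 0 0 0
  0 0 0 0 0
Max pheromone 3 at (0,3)

Answer: (0,3)=3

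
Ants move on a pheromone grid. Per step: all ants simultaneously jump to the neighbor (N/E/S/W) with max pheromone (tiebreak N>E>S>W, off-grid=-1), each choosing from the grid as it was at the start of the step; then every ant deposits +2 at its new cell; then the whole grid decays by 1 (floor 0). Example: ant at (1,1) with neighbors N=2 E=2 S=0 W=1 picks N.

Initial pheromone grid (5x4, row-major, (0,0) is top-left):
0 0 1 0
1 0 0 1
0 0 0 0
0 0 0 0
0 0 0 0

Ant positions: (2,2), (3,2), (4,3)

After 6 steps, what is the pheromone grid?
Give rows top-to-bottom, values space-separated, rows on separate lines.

After step 1: ants at (1,2),(2,2),(3,3)
  0 0 0 0
  0 0 1 0
  0 0 1 0
  0 0 0 1
  0 0 0 0
After step 2: ants at (2,2),(1,2),(2,3)
  0 0 0 0
  0 0 2 0
  0 0 2 1
  0 0 0 0
  0 0 0 0
After step 3: ants at (1,2),(2,2),(2,2)
  0 0 0 0
  0 0 3 0
  0 0 5 0
  0 0 0 0
  0 0 0 0
After step 4: ants at (2,2),(1,2),(1,2)
  0 0 0 0
  0 0 6 0
  0 0 6 0
  0 0 0 0
  0 0 0 0
After step 5: ants at (1,2),(2,2),(2,2)
  0 0 0 0
  0 0 7 0
  0 0 9 0
  0 0 0 0
  0 0 0 0
After step 6: ants at (2,2),(1,2),(1,2)
  0 0 0 0
  0 0 10 0
  0 0 10 0
  0 0 0 0
  0 0 0 0

0 0 0 0
0 0 10 0
0 0 10 0
0 0 0 0
0 0 0 0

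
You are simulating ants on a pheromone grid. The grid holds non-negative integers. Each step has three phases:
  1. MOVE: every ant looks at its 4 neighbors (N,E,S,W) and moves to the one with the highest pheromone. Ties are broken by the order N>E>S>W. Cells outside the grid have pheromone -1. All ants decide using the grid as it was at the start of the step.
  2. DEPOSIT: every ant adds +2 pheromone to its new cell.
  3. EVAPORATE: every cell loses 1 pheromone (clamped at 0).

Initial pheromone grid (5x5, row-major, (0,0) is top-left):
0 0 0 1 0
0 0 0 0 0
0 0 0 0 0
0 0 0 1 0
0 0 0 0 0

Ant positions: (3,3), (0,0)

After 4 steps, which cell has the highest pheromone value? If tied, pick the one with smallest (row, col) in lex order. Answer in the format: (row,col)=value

Answer: (0,4)=3

Derivation:
Step 1: ant0:(3,3)->N->(2,3) | ant1:(0,0)->E->(0,1)
  grid max=1 at (0,1)
Step 2: ant0:(2,3)->N->(1,3) | ant1:(0,1)->E->(0,2)
  grid max=1 at (0,2)
Step 3: ant0:(1,3)->N->(0,3) | ant1:(0,2)->E->(0,3)
  grid max=3 at (0,3)
Step 4: ant0:(0,3)->E->(0,4) | ant1:(0,3)->E->(0,4)
  grid max=3 at (0,4)
Final grid:
  0 0 0 2 3
  0 0 0 0 0
  0 0 0 0 0
  0 0 0 0 0
  0 0 0 0 0
Max pheromone 3 at (0,4)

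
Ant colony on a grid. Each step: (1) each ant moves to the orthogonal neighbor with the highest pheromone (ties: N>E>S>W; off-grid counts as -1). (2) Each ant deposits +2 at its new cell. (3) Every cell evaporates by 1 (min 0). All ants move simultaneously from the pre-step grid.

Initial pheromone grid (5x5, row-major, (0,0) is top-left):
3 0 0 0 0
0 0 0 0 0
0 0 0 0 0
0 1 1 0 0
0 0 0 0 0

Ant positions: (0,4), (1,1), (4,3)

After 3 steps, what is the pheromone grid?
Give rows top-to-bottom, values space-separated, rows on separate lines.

After step 1: ants at (1,4),(0,1),(3,3)
  2 1 0 0 0
  0 0 0 0 1
  0 0 0 0 0
  0 0 0 1 0
  0 0 0 0 0
After step 2: ants at (0,4),(0,0),(2,3)
  3 0 0 0 1
  0 0 0 0 0
  0 0 0 1 0
  0 0 0 0 0
  0 0 0 0 0
After step 3: ants at (1,4),(0,1),(1,3)
  2 1 0 0 0
  0 0 0 1 1
  0 0 0 0 0
  0 0 0 0 0
  0 0 0 0 0

2 1 0 0 0
0 0 0 1 1
0 0 0 0 0
0 0 0 0 0
0 0 0 0 0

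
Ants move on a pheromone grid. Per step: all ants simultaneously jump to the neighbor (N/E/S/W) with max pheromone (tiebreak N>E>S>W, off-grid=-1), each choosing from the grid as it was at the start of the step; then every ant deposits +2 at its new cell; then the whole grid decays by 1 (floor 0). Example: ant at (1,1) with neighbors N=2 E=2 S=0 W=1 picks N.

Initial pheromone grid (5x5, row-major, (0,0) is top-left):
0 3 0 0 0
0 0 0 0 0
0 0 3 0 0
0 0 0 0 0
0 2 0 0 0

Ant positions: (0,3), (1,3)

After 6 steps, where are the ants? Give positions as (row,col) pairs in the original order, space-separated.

Step 1: ant0:(0,3)->E->(0,4) | ant1:(1,3)->N->(0,3)
  grid max=2 at (0,1)
Step 2: ant0:(0,4)->W->(0,3) | ant1:(0,3)->E->(0,4)
  grid max=2 at (0,3)
Step 3: ant0:(0,3)->E->(0,4) | ant1:(0,4)->W->(0,3)
  grid max=3 at (0,3)
Step 4: ant0:(0,4)->W->(0,3) | ant1:(0,3)->E->(0,4)
  grid max=4 at (0,3)
Step 5: ant0:(0,3)->E->(0,4) | ant1:(0,4)->W->(0,3)
  grid max=5 at (0,3)
Step 6: ant0:(0,4)->W->(0,3) | ant1:(0,3)->E->(0,4)
  grid max=6 at (0,3)

(0,3) (0,4)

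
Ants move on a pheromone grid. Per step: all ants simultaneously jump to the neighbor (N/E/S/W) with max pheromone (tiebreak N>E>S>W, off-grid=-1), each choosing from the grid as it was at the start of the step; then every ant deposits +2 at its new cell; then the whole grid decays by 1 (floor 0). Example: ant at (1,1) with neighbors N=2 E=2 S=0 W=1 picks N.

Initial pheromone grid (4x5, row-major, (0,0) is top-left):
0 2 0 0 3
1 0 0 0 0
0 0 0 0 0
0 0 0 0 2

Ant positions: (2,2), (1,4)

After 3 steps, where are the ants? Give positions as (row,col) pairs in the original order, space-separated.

Step 1: ant0:(2,2)->N->(1,2) | ant1:(1,4)->N->(0,4)
  grid max=4 at (0,4)
Step 2: ant0:(1,2)->N->(0,2) | ant1:(0,4)->S->(1,4)
  grid max=3 at (0,4)
Step 3: ant0:(0,2)->E->(0,3) | ant1:(1,4)->N->(0,4)
  grid max=4 at (0,4)

(0,3) (0,4)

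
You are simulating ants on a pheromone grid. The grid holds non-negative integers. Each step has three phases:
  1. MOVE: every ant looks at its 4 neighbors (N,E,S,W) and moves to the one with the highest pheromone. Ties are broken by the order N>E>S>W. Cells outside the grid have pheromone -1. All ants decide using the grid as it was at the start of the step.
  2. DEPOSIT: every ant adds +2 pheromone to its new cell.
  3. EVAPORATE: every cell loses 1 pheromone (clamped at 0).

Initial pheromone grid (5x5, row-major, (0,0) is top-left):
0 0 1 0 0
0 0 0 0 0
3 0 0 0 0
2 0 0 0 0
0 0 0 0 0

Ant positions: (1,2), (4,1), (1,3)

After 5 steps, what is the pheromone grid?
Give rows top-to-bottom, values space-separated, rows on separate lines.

After step 1: ants at (0,2),(3,1),(0,3)
  0 0 2 1 0
  0 0 0 0 0
  2 0 0 0 0
  1 1 0 0 0
  0 0 0 0 0
After step 2: ants at (0,3),(3,0),(0,2)
  0 0 3 2 0
  0 0 0 0 0
  1 0 0 0 0
  2 0 0 0 0
  0 0 0 0 0
After step 3: ants at (0,2),(2,0),(0,3)
  0 0 4 3 0
  0 0 0 0 0
  2 0 0 0 0
  1 0 0 0 0
  0 0 0 0 0
After step 4: ants at (0,3),(3,0),(0,2)
  0 0 5 4 0
  0 0 0 0 0
  1 0 0 0 0
  2 0 0 0 0
  0 0 0 0 0
After step 5: ants at (0,2),(2,0),(0,3)
  0 0 6 5 0
  0 0 0 0 0
  2 0 0 0 0
  1 0 0 0 0
  0 0 0 0 0

0 0 6 5 0
0 0 0 0 0
2 0 0 0 0
1 0 0 0 0
0 0 0 0 0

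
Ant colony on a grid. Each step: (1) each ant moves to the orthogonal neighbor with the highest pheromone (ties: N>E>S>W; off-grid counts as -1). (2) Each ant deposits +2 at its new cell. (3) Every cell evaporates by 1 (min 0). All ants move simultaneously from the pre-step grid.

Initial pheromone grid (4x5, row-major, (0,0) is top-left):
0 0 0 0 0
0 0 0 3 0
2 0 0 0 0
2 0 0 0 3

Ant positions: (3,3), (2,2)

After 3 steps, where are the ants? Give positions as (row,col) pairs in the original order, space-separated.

Step 1: ant0:(3,3)->E->(3,4) | ant1:(2,2)->N->(1,2)
  grid max=4 at (3,4)
Step 2: ant0:(3,4)->N->(2,4) | ant1:(1,2)->E->(1,3)
  grid max=3 at (1,3)
Step 3: ant0:(2,4)->S->(3,4) | ant1:(1,3)->N->(0,3)
  grid max=4 at (3,4)

(3,4) (0,3)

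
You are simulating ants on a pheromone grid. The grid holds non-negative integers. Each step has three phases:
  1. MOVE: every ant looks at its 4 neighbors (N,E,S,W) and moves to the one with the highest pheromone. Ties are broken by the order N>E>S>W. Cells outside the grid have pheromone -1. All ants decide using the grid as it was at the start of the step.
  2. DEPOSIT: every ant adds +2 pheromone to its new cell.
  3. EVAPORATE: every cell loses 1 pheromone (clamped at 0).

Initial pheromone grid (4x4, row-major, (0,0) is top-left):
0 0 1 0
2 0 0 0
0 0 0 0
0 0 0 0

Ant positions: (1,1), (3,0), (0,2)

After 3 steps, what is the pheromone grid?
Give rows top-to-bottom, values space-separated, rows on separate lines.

After step 1: ants at (1,0),(2,0),(0,3)
  0 0 0 1
  3 0 0 0
  1 0 0 0
  0 0 0 0
After step 2: ants at (2,0),(1,0),(1,3)
  0 0 0 0
  4 0 0 1
  2 0 0 0
  0 0 0 0
After step 3: ants at (1,0),(2,0),(0,3)
  0 0 0 1
  5 0 0 0
  3 0 0 0
  0 0 0 0

0 0 0 1
5 0 0 0
3 0 0 0
0 0 0 0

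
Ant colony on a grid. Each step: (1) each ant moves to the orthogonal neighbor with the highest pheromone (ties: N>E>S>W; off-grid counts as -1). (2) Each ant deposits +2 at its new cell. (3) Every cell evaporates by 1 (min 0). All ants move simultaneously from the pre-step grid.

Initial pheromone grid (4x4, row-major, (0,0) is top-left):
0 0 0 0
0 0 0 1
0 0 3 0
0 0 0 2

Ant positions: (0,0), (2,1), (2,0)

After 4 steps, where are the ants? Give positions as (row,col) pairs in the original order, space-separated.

Step 1: ant0:(0,0)->E->(0,1) | ant1:(2,1)->E->(2,2) | ant2:(2,0)->N->(1,0)
  grid max=4 at (2,2)
Step 2: ant0:(0,1)->E->(0,2) | ant1:(2,2)->N->(1,2) | ant2:(1,0)->N->(0,0)
  grid max=3 at (2,2)
Step 3: ant0:(0,2)->S->(1,2) | ant1:(1,2)->S->(2,2) | ant2:(0,0)->E->(0,1)
  grid max=4 at (2,2)
Step 4: ant0:(1,2)->S->(2,2) | ant1:(2,2)->N->(1,2) | ant2:(0,1)->E->(0,2)
  grid max=5 at (2,2)

(2,2) (1,2) (0,2)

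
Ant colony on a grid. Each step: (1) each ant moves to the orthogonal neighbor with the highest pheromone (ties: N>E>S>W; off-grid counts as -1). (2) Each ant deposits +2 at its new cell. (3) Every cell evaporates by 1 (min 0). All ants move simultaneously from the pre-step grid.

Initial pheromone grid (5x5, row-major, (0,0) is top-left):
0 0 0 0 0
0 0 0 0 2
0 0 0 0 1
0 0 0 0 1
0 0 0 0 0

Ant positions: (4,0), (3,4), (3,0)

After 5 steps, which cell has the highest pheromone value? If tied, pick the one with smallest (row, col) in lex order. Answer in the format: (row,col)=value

Step 1: ant0:(4,0)->N->(3,0) | ant1:(3,4)->N->(2,4) | ant2:(3,0)->N->(2,0)
  grid max=2 at (2,4)
Step 2: ant0:(3,0)->N->(2,0) | ant1:(2,4)->N->(1,4) | ant2:(2,0)->S->(3,0)
  grid max=2 at (1,4)
Step 3: ant0:(2,0)->S->(3,0) | ant1:(1,4)->S->(2,4) | ant2:(3,0)->N->(2,0)
  grid max=3 at (2,0)
Step 4: ant0:(3,0)->N->(2,0) | ant1:(2,4)->N->(1,4) | ant2:(2,0)->S->(3,0)
  grid max=4 at (2,0)
Step 5: ant0:(2,0)->S->(3,0) | ant1:(1,4)->S->(2,4) | ant2:(3,0)->N->(2,0)
  grid max=5 at (2,0)
Final grid:
  0 0 0 0 0
  0 0 0 0 1
  5 0 0 0 2
  5 0 0 0 0
  0 0 0 0 0
Max pheromone 5 at (2,0)

Answer: (2,0)=5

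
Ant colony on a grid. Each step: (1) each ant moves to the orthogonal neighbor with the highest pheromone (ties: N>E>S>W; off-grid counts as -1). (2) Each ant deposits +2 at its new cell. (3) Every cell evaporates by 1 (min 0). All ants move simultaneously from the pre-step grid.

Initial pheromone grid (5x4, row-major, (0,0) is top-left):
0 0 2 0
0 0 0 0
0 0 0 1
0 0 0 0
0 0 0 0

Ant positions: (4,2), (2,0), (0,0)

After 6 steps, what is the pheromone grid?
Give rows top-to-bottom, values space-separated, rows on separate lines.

After step 1: ants at (3,2),(1,0),(0,1)
  0 1 1 0
  1 0 0 0
  0 0 0 0
  0 0 1 0
  0 0 0 0
After step 2: ants at (2,2),(0,0),(0,2)
  1 0 2 0
  0 0 0 0
  0 0 1 0
  0 0 0 0
  0 0 0 0
After step 3: ants at (1,2),(0,1),(0,3)
  0 1 1 1
  0 0 1 0
  0 0 0 0
  0 0 0 0
  0 0 0 0
After step 4: ants at (0,2),(0,2),(0,2)
  0 0 6 0
  0 0 0 0
  0 0 0 0
  0 0 0 0
  0 0 0 0
After step 5: ants at (0,3),(0,3),(0,3)
  0 0 5 5
  0 0 0 0
  0 0 0 0
  0 0 0 0
  0 0 0 0
After step 6: ants at (0,2),(0,2),(0,2)
  0 0 10 4
  0 0 0 0
  0 0 0 0
  0 0 0 0
  0 0 0 0

0 0 10 4
0 0 0 0
0 0 0 0
0 0 0 0
0 0 0 0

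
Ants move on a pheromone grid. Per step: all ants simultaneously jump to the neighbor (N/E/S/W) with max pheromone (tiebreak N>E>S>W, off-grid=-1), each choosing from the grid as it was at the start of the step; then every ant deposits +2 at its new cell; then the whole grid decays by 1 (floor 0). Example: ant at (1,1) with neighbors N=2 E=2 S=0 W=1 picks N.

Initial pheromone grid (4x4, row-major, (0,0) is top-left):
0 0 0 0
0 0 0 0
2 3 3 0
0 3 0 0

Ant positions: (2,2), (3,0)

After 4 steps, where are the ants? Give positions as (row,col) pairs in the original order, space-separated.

Step 1: ant0:(2,2)->W->(2,1) | ant1:(3,0)->E->(3,1)
  grid max=4 at (2,1)
Step 2: ant0:(2,1)->S->(3,1) | ant1:(3,1)->N->(2,1)
  grid max=5 at (2,1)
Step 3: ant0:(3,1)->N->(2,1) | ant1:(2,1)->S->(3,1)
  grid max=6 at (2,1)
Step 4: ant0:(2,1)->S->(3,1) | ant1:(3,1)->N->(2,1)
  grid max=7 at (2,1)

(3,1) (2,1)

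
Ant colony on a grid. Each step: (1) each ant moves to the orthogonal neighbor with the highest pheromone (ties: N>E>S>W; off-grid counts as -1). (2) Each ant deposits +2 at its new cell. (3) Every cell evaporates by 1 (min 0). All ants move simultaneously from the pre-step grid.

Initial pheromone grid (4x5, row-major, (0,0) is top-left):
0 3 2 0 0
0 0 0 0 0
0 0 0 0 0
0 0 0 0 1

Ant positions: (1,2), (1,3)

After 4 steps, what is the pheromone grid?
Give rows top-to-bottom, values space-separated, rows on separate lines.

After step 1: ants at (0,2),(0,3)
  0 2 3 1 0
  0 0 0 0 0
  0 0 0 0 0
  0 0 0 0 0
After step 2: ants at (0,1),(0,2)
  0 3 4 0 0
  0 0 0 0 0
  0 0 0 0 0
  0 0 0 0 0
After step 3: ants at (0,2),(0,1)
  0 4 5 0 0
  0 0 0 0 0
  0 0 0 0 0
  0 0 0 0 0
After step 4: ants at (0,1),(0,2)
  0 5 6 0 0
  0 0 0 0 0
  0 0 0 0 0
  0 0 0 0 0

0 5 6 0 0
0 0 0 0 0
0 0 0 0 0
0 0 0 0 0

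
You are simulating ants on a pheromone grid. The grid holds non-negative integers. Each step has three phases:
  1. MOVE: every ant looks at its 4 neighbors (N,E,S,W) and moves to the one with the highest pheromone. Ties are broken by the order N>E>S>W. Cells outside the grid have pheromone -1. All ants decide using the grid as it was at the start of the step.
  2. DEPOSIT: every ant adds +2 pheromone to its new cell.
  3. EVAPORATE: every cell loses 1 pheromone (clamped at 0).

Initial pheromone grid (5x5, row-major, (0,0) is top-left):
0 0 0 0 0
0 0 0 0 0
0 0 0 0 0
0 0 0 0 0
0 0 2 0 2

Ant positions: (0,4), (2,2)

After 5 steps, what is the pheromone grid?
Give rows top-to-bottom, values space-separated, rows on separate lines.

After step 1: ants at (1,4),(1,2)
  0 0 0 0 0
  0 0 1 0 1
  0 0 0 0 0
  0 0 0 0 0
  0 0 1 0 1
After step 2: ants at (0,4),(0,2)
  0 0 1 0 1
  0 0 0 0 0
  0 0 0 0 0
  0 0 0 0 0
  0 0 0 0 0
After step 3: ants at (1,4),(0,3)
  0 0 0 1 0
  0 0 0 0 1
  0 0 0 0 0
  0 0 0 0 0
  0 0 0 0 0
After step 4: ants at (0,4),(0,4)
  0 0 0 0 3
  0 0 0 0 0
  0 0 0 0 0
  0 0 0 0 0
  0 0 0 0 0
After step 5: ants at (1,4),(1,4)
  0 0 0 0 2
  0 0 0 0 3
  0 0 0 0 0
  0 0 0 0 0
  0 0 0 0 0

0 0 0 0 2
0 0 0 0 3
0 0 0 0 0
0 0 0 0 0
0 0 0 0 0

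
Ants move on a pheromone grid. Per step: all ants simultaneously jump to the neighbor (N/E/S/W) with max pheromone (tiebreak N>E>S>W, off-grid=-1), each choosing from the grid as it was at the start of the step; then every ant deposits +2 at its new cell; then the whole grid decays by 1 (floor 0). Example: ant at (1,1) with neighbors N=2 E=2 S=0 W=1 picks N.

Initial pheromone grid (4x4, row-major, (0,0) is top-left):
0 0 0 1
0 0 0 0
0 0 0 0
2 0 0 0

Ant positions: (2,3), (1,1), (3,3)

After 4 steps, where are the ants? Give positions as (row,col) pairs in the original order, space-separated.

Step 1: ant0:(2,3)->N->(1,3) | ant1:(1,1)->N->(0,1) | ant2:(3,3)->N->(2,3)
  grid max=1 at (0,1)
Step 2: ant0:(1,3)->S->(2,3) | ant1:(0,1)->E->(0,2) | ant2:(2,3)->N->(1,3)
  grid max=2 at (1,3)
Step 3: ant0:(2,3)->N->(1,3) | ant1:(0,2)->E->(0,3) | ant2:(1,3)->S->(2,3)
  grid max=3 at (1,3)
Step 4: ant0:(1,3)->S->(2,3) | ant1:(0,3)->S->(1,3) | ant2:(2,3)->N->(1,3)
  grid max=6 at (1,3)

(2,3) (1,3) (1,3)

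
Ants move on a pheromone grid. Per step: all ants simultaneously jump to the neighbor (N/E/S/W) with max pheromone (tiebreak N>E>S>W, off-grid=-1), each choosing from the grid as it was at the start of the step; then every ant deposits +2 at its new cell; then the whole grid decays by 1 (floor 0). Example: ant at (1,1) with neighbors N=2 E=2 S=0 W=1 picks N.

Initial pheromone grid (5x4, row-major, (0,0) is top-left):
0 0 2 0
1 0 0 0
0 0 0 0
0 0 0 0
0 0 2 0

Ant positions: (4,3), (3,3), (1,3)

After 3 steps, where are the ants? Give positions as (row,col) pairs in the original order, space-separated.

Step 1: ant0:(4,3)->W->(4,2) | ant1:(3,3)->N->(2,3) | ant2:(1,3)->N->(0,3)
  grid max=3 at (4,2)
Step 2: ant0:(4,2)->N->(3,2) | ant1:(2,3)->N->(1,3) | ant2:(0,3)->W->(0,2)
  grid max=2 at (0,2)
Step 3: ant0:(3,2)->S->(4,2) | ant1:(1,3)->N->(0,3) | ant2:(0,2)->E->(0,3)
  grid max=3 at (0,3)

(4,2) (0,3) (0,3)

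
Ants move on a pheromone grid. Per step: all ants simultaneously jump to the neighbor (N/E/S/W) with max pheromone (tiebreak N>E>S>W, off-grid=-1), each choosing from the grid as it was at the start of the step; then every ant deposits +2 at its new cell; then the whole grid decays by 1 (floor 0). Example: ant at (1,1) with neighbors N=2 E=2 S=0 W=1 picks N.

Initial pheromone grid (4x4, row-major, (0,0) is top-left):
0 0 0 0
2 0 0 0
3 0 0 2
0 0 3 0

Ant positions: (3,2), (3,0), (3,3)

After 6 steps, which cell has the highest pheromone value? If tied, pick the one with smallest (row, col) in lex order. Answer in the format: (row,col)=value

Answer: (3,2)=9

Derivation:
Step 1: ant0:(3,2)->N->(2,2) | ant1:(3,0)->N->(2,0) | ant2:(3,3)->W->(3,2)
  grid max=4 at (2,0)
Step 2: ant0:(2,2)->S->(3,2) | ant1:(2,0)->N->(1,0) | ant2:(3,2)->N->(2,2)
  grid max=5 at (3,2)
Step 3: ant0:(3,2)->N->(2,2) | ant1:(1,0)->S->(2,0) | ant2:(2,2)->S->(3,2)
  grid max=6 at (3,2)
Step 4: ant0:(2,2)->S->(3,2) | ant1:(2,0)->N->(1,0) | ant2:(3,2)->N->(2,2)
  grid max=7 at (3,2)
Step 5: ant0:(3,2)->N->(2,2) | ant1:(1,0)->S->(2,0) | ant2:(2,2)->S->(3,2)
  grid max=8 at (3,2)
Step 6: ant0:(2,2)->S->(3,2) | ant1:(2,0)->N->(1,0) | ant2:(3,2)->N->(2,2)
  grid max=9 at (3,2)
Final grid:
  0 0 0 0
  2 0 0 0
  3 0 6 0
  0 0 9 0
Max pheromone 9 at (3,2)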